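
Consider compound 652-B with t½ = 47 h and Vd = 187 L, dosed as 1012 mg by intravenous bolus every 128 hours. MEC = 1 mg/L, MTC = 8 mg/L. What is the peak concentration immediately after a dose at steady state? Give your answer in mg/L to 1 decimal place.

Over one 128-h interval, 128/47 ≈ 2.7234 half-lives elapse, leaving f ≈ 0.1514 of each dose.
Accumulation ratio R = 1/(1 − f) ≈ 1/0.8486 ≈ 1.1784.
Each bolus raises the concentration by D/Vd = 1012/187 ≈ 5.412 mg/L.
Steady-state peak Cmax,ss = C₀·R ≈ 5.412 × 1.1784 ≈ 6.378 mg/L.
Peak 6.4 mg/L vs MTC 8 mg/L: below toxic threshold.

6.4 mg/L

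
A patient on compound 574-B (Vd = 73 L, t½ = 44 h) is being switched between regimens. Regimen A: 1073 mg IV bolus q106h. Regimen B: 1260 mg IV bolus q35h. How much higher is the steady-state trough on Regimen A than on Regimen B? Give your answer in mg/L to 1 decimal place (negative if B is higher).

Regimen A: f = (1/2)^(106/44) ≈ 0.1883; Cmin,ss = (1073/73)·f/(1−f) ≈ 3.410 mg/L.
Regimen B: f = (1/2)^(35/44) ≈ 0.5762; Cmin,ss = (1260/73)·f/(1−f) ≈ 23.467 mg/L.
Difference ≈ 3.410 − 23.467 ≈ -20.057 mg/L.

-20.1 mg/L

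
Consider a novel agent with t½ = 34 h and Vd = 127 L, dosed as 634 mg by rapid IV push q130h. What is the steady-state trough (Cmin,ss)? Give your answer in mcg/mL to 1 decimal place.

0.4 mcg/mL

Over one 130-h interval, 130/34 ≈ 3.8235 half-lives elapse, leaving f ≈ 0.0706 of each dose.
Accumulation ratio R = 1/(1 − f) ≈ 1/0.9294 ≈ 1.0760.
Each bolus raises the concentration by D/Vd = 634/127 ≈ 4.992 mcg/mL.
Cmax,ss = C₀/(1 − f) ≈ 4.992/0.9294 ≈ 5.371 mcg/mL.
Steady-state trough Cmin,ss = Cmax,ss·f ≈ 5.371 × 0.0706 ≈ 0.379 mcg/mL.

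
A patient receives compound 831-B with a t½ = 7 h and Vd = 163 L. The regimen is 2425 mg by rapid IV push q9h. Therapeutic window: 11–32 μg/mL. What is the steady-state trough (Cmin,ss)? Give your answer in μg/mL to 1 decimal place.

Over one 9-h interval, 9/7 ≈ 1.2857 half-lives elapse, leaving f ≈ 0.4102 of each dose.
Each bolus raises the concentration by D/Vd = 2425/163 ≈ 14.877 μg/mL.
Steady-state trough Cmin,ss = C₀·f/(1−f) ≈ 14.877 × 0.4102/0.5898 ≈ 10.347 μg/mL.
Trough 10.3 μg/mL vs MEC 11 μg/mL: subtherapeutic.

10.3 μg/mL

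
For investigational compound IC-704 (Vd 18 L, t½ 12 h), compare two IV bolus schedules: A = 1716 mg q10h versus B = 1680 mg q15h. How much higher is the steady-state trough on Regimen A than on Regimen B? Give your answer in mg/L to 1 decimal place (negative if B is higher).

54.2 mg/L

Regimen A: f = (1/2)^(10/12) ≈ 0.5612; Cmin,ss = (1716/18)·f/(1−f) ≈ 121.926 mg/L.
Regimen B: f = (1/2)^(15/12) ≈ 0.4204; Cmin,ss = (1680/18)·f/(1−f) ≈ 67.697 mg/L.
Difference ≈ 121.926 − 67.697 ≈ 54.229 mg/L.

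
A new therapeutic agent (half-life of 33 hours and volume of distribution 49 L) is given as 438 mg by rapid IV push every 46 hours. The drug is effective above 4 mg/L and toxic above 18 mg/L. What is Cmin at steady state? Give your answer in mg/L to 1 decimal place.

Over one 46-h interval, 46/33 ≈ 1.3939 half-lives elapse, leaving f ≈ 0.3805 of each dose.
At steady state, accumulation factor R = 1/(1 − e^(−kτ)) ≈ 1.6142.
Each bolus raises the concentration by D/Vd = 438/49 ≈ 8.939 mg/L.
Steady-state peak Cmax,ss = C₀·R ≈ 8.939 × 1.6142 ≈ 14.429 mg/L.
Steady-state trough Cmin,ss = Cmax,ss·f ≈ 14.429 × 0.3805 ≈ 5.490 mg/L.
Trough 5.5 mg/L vs MEC 4 mg/L: adequate.

5.5 mg/L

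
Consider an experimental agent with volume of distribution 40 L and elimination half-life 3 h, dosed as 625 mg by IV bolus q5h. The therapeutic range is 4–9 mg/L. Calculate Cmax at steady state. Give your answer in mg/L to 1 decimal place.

Over one 5-h interval, 5/3 ≈ 1.6667 half-lives elapse, leaving f ≈ 0.3150 of each dose.
At steady state, accumulation factor R = 1/(1 − e^(−kτ)) ≈ 1.4599.
Single-dose peak C₀ = D/Vd = 625/40 ≈ 15.625 mg/L.
Steady-state peak Cmax,ss = C₀·R ≈ 15.625 × 1.4599 ≈ 22.811 mg/L.
Peak 22.8 mg/L vs MTC 9 mg/L: exceeds toxic threshold.

22.8 mg/L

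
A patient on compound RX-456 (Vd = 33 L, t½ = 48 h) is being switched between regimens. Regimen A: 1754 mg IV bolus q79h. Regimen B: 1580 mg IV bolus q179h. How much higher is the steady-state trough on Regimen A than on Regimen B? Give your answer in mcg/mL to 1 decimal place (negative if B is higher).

Regimen A: f = (1/2)^(79/48) ≈ 0.3196; Cmin,ss = (1754/33)·f/(1−f) ≈ 24.967 mcg/mL.
Regimen B: f = (1/2)^(179/48) ≈ 0.0754; Cmin,ss = (1580/33)·f/(1−f) ≈ 3.904 mcg/mL.
Difference ≈ 24.967 − 3.904 ≈ 21.063 mcg/mL.

21.1 mcg/mL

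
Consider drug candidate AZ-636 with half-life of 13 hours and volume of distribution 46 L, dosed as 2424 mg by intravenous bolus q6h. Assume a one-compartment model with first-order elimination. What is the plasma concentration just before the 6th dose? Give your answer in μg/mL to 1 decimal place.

111.5 μg/mL

f = (1/2)^(τ/t½) = (1/2)^(6/13) ≈ 0.7262.
C₀ = D/Vd = 2424/46 ≈ 52.696 μg/mL.
Before the 6th dose, 5 doses have been given. Superposition: Cmin = C₀·(f + f² + … + f^5).
≈ 52.696 × (0.7262 + 0.5274 + 0.3830 + 0.2781 + 0.2020) ≈ 52.696 × 2.1167 ≈ 111.542 μg/mL.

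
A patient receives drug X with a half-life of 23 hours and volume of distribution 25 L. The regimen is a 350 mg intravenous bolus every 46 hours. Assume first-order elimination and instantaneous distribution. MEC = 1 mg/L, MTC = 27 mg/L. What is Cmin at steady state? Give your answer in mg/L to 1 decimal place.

4.7 mg/L

The dosing interval is 2 half-lives, so f = 2^(−2) = 0.25.
At steady state, R = 1/(1 − 0.25) = 4/3.
Single-dose peak C₀ = D/Vd = 350/25 = 14 mg/L.
Steady-state peak Cmax,ss = C₀·R = 14 × 4/3 ≈ 18.667 mg/L.
Steady-state trough Cmin,ss = Cmax,ss·f ≈ 18.667 × 0.25 ≈ 4.667 mg/L.
Trough 4.7 mg/L vs MEC 1 mg/L: adequate.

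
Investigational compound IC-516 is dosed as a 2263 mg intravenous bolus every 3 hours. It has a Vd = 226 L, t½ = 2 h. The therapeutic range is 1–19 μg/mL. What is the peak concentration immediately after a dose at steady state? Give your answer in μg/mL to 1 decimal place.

15.5 μg/mL

τ/t½ = 3/2 ≈ 1.5, so fraction remaining f = (1/2)^(3/2) ≈ 0.3536.
At steady state, accumulation factor R = 1/(1 − e^(−kτ)) ≈ 1.5470.
Each bolus raises the concentration by D/Vd = 2263/226 ≈ 10.013 μg/mL.
Steady-state peak Cmax,ss = C₀·R ≈ 10.013 × 1.5470 ≈ 15.490 μg/mL.
Peak 15.5 μg/mL vs MTC 19 μg/mL: below toxic threshold.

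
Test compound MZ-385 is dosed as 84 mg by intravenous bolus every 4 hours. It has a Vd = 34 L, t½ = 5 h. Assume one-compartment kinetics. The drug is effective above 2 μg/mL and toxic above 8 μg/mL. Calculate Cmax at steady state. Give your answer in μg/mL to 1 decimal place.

5.8 μg/mL

Over one 4-h interval, 4/5 ≈ 0.8 half-lives elapse, leaving f ≈ 0.5743 of each dose.
At steady state, accumulation factor R = 1/(1 − e^(−kτ)) ≈ 2.3491.
Each bolus raises the concentration by D/Vd = 84/34 ≈ 2.471 μg/mL.
Cmax,ss = C₀/(1 − f) ≈ 2.471/0.4257 ≈ 5.805 μg/mL.
Peak 5.8 μg/mL vs MTC 8 μg/mL: below toxic threshold.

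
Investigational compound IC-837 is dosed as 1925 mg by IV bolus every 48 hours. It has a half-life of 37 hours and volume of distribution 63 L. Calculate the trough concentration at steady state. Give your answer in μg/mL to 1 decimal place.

τ/t½ = 48/37 ≈ 1.2973, so fraction remaining f = (1/2)^(48/37) ≈ 0.4069.
Single-dose peak C₀ = D/Vd = 1925/63 ≈ 30.556 μg/mL.
Steady-state trough Cmin,ss = C₀·f/(1−f) ≈ 30.556 × 0.4069/0.5931 ≈ 20.963 μg/mL.

21.0 μg/mL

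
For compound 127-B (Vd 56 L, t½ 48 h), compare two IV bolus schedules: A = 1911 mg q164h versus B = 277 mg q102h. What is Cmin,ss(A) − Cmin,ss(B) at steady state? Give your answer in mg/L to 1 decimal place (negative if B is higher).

2.1 mg/L

Regimen A: f = (1/2)^(164/48) ≈ 0.0936; Cmin,ss = (1911/56)·f/(1−f) ≈ 3.524 mg/L.
Regimen B: f = (1/2)^(102/48) ≈ 0.2293; Cmin,ss = (277/56)·f/(1−f) ≈ 1.472 mg/L.
Difference ≈ 3.524 − 1.472 ≈ 2.052 mg/L.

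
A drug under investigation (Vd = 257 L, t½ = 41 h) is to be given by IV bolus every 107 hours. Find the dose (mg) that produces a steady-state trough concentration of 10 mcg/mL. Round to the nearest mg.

13117 mg

τ/t½ = 107/41 ≈ 2.6098, so f = (1/2)^(107/41) ≈ 0.163827.
Cmin,ss = (D/Vd)·f/(1−f), so D = Cmin,ss·Vd·(1−f)/f.
D = 10 × 257 × (1−f)/f ≈ 10 × 257 × 5.10400 ≈ 13117.28 mg.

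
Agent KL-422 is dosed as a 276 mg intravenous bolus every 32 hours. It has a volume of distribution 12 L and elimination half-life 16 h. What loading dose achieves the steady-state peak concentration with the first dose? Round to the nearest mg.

368 mg

f = (1/2)^(32/16) ≈ 0.250000; accumulation ratio R = 1/(1−f) ≈ 1.33333.
Loading dose to hit Cmax,ss on first dose: D_load = D_maint·R ≈ 276 × 1.33333 ≈ 368.00 mg.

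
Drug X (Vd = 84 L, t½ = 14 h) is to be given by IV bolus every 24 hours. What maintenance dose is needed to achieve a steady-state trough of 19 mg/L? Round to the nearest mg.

3641 mg

τ/t½ = 24/14 ≈ 1.7143, so f = (1/2)^(24/14) ≈ 0.304753.
Cmin,ss = (D/Vd)·f/(1−f), so D = Cmin,ss·Vd·(1−f)/f.
D = 19 × 84 × (1−f)/f ≈ 19 × 84 × 2.28135 ≈ 3641.03 mg.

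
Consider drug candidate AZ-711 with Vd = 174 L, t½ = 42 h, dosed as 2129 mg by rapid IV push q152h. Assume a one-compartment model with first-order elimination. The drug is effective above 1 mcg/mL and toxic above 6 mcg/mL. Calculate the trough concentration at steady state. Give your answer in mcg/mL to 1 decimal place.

1.1 mcg/mL

τ/t½ = 152/42 ≈ 3.619, so fraction remaining f = (1/2)^(152/42) ≈ 0.0814.
Accumulation ratio R = 1/(1 − f) ≈ 1/0.9186 ≈ 1.0886.
Each bolus raises the concentration by D/Vd = 2129/174 ≈ 12.236 mcg/mL.
Cmax,ss = C₀/(1 − f) ≈ 12.236/0.9186 ≈ 13.320 mcg/mL.
Steady-state trough Cmin,ss = Cmax,ss·f ≈ 13.320 × 0.0814 ≈ 1.084 mcg/mL.
Trough 1.1 mcg/mL vs MEC 1 mcg/mL: adequate.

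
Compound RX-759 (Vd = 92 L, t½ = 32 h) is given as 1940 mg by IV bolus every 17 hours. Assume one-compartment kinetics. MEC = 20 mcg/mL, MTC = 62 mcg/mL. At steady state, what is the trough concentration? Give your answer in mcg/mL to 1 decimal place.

47.4 mcg/mL

k = ln2/t½ = ln2/32 ≈ 0.021661 h⁻¹; fraction remaining f = e^(−kτ) = e^(−0.021661×17) ≈ 0.6920.
Accumulation ratio R = 1/(1 − f) ≈ 1/0.3080 ≈ 3.2468.
Single-dose peak C₀ = D/Vd = 1940/92 ≈ 21.087 mcg/mL.
Steady-state peak Cmax,ss = C₀·R ≈ 21.087 × 3.2468 ≈ 68.465 mcg/mL.
One interval later, Cmin,ss = Cmax,ss·e^(−kτ) ≈ 68.465 × 0.6920 ≈ 47.378 mcg/mL.
Trough 47.4 mcg/mL vs MEC 20 mcg/mL: adequate.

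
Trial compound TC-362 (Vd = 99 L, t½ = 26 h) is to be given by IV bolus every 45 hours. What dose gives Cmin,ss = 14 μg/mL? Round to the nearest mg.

τ/t½ = 45/26 ≈ 1.7308, so f = (1/2)^(45/26) ≈ 0.301291.
Cmin,ss = (D/Vd)·f/(1−f), so D = Cmin,ss·Vd·(1−f)/f.
D = 14 × 99 × (1−f)/f ≈ 14 × 99 × 2.31905 ≈ 3214.20 mg.

3214 mg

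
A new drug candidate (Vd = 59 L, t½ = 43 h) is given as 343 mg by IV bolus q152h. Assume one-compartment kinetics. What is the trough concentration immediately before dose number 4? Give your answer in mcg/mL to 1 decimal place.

f = (1/2)^(τ/t½) = (1/2)^(152/43) ≈ 0.0863.
C₀ = D/Vd = 343/59 ≈ 5.814 mcg/mL.
Before the 4th dose, 3 doses have been given. Superposition: Cmin = C₀·(f + f² + … + f^3).
≈ 5.814 × (0.0863 + 0.0074 + 0.0006) ≈ 5.814 × 0.0943 ≈ 0.548 mcg/mL.

0.5 mcg/mL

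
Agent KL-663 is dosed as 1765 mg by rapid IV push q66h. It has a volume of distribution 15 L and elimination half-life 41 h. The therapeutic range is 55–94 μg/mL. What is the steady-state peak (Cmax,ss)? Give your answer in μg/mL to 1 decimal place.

175.0 μg/mL

τ/t½ = 66/41 ≈ 1.6098, so fraction remaining f = (1/2)^(66/41) ≈ 0.3277.
At steady state, accumulation factor R = 1/(1 − e^(−kτ)) ≈ 1.4874.
Each bolus raises the concentration by D/Vd = 1765/15 ≈ 117.667 μg/mL.
Cmax,ss = C₀/(1 − f) ≈ 117.667/0.6723 ≈ 175.022 μg/mL.
Peak 175.0 μg/mL vs MTC 94 μg/mL: exceeds toxic threshold.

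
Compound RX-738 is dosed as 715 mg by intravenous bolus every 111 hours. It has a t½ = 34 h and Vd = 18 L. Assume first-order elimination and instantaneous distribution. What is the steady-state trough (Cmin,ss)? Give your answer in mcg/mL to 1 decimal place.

4.6 mcg/mL

k = ln2/t½ = ln2/34 ≈ 0.020387 h⁻¹; fraction remaining f = e^(−kτ) = e^(−0.020387×111) ≈ 0.1040.
Accumulation ratio R = 1/(1 − f) ≈ 1/0.8960 ≈ 1.1161.
Each bolus raises the concentration by D/Vd = 715/18 ≈ 39.722 mcg/mL.
Cmax,ss = C₀/(1 − f) ≈ 39.722/0.8960 ≈ 44.333 mcg/mL.
Steady-state trough Cmin,ss = Cmax,ss·f ≈ 44.333 × 0.1040 ≈ 4.611 mcg/mL.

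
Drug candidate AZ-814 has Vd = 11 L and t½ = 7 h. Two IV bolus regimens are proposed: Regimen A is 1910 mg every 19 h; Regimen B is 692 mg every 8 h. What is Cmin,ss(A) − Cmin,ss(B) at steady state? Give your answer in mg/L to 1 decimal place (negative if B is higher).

Regimen A: f = (1/2)^(19/7) ≈ 0.1524; Cmin,ss = (1910/11)·f/(1−f) ≈ 31.220 mg/L.
Regimen B: f = (1/2)^(8/7) ≈ 0.4529; Cmin,ss = (692/11)·f/(1−f) ≈ 52.077 mg/L.
Difference ≈ 31.220 − 52.077 ≈ -20.857 mg/L.

-20.9 mg/L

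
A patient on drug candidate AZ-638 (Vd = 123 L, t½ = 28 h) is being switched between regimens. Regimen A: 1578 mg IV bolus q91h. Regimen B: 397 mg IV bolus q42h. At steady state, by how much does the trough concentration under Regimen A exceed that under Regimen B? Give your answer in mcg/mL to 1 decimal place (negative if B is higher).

-0.3 mcg/mL

Regimen A: f = (1/2)^(91/28) ≈ 0.1051; Cmin,ss = (1578/123)·f/(1−f) ≈ 1.507 mcg/mL.
Regimen B: f = (1/2)^(42/28) ≈ 0.3536; Cmin,ss = (397/123)·f/(1−f) ≈ 1.766 mcg/mL.
Difference ≈ 1.507 − 1.766 ≈ -0.259 mcg/mL.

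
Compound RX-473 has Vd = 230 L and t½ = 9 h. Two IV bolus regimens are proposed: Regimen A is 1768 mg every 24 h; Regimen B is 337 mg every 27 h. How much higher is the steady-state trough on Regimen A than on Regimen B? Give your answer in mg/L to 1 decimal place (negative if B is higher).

1.2 mg/L

Regimen A: f = (1/2)^(24/9) ≈ 0.1575; Cmin,ss = (1768/230)·f/(1−f) ≈ 1.437 mg/L.
Regimen B: f = (1/2)^(27/9) ≈ 0.1250; Cmin,ss = (337/230)·f/(1−f) ≈ 0.209 mg/L.
Difference ≈ 1.437 − 0.209 ≈ 1.228 mg/L.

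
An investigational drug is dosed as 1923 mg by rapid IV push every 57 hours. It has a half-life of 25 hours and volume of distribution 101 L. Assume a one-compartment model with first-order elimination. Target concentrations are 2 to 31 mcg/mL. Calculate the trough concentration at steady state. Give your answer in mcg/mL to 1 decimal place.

4.9 mcg/mL

τ/t½ = 57/25 ≈ 2.28, so fraction remaining f = (1/2)^(57/25) ≈ 0.2059.
Single-dose peak C₀ = D/Vd = 1923/101 ≈ 19.040 mcg/mL.
Steady-state trough Cmin,ss = C₀·f/(1−f) ≈ 19.040 × 0.2059/0.7941 ≈ 4.937 mcg/mL.
Trough 4.9 mcg/mL vs MEC 2 mcg/mL: adequate.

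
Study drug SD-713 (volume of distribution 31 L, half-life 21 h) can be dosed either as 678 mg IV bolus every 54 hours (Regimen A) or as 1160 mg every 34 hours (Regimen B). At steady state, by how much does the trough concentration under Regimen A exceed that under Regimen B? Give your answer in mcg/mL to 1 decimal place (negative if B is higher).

-13.6 mcg/mL

Regimen A: f = (1/2)^(54/21) ≈ 0.1682; Cmin,ss = (678/31)·f/(1−f) ≈ 4.423 mcg/mL.
Regimen B: f = (1/2)^(34/21) ≈ 0.3256; Cmin,ss = (1160/31)·f/(1−f) ≈ 18.066 mcg/mL.
Difference ≈ 4.423 − 18.066 ≈ -13.643 mcg/mL.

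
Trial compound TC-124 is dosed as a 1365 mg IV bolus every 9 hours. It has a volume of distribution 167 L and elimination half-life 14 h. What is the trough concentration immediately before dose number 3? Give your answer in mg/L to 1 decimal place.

f = (1/2)^(τ/t½) = (1/2)^(9/14) ≈ 0.6404.
C₀ = D/Vd = 1365/167 ≈ 8.174 mg/L.
Before the 3rd dose, 2 doses have been given. Superposition: Cmin = C₀·(f + f²).
≈ 8.174 × (0.6404 + 0.4101) ≈ 8.174 × 1.0505 ≈ 8.587 mg/L.

8.6 mg/L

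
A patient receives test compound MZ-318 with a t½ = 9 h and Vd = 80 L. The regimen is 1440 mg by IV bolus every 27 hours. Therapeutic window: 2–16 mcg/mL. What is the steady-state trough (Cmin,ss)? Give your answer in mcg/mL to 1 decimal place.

The dosing interval is 3 half-lives, so f = 2^(−3) = 0.125.
Accumulation ratio R = 1/(1 − f) = 1/0.875 = 8/7.
Single-dose peak C₀ = D/Vd = 1440/80 = 18 mcg/mL.
Steady-state peak Cmax,ss = C₀·R = 18 × 8/7 ≈ 20.571 mcg/mL.
Steady-state trough Cmin,ss = Cmax,ss·f ≈ 20.571 × 0.125 ≈ 2.571 mcg/mL.
Trough 2.6 mcg/mL vs MEC 2 mcg/mL: adequate.

2.6 mcg/mL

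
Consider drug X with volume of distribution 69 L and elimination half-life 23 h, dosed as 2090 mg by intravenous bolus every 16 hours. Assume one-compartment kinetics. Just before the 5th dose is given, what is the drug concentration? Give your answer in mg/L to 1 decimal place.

41.8 mg/L

f = (1/2)^(τ/t½) = (1/2)^(16/23) ≈ 0.6174.
C₀ = D/Vd = 2090/69 ≈ 30.290 mg/L.
Before the 5th dose, 4 doses have been given. Superposition: Cmin = C₀·(f + f² + … + f^4).
≈ 30.290 × (0.6174 + 0.3812 + 0.2353 + 0.1453) ≈ 30.290 × 1.3792 ≈ 41.776 mg/L.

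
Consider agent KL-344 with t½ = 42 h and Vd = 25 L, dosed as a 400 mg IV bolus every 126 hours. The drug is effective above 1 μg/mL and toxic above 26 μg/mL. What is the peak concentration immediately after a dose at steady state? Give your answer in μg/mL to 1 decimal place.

18.3 μg/mL

The dosing interval is 3 half-lives, so f = 2^(−3) = 0.125.
At steady state, R = 1/(1 − 0.125) = 8/7.
Single-dose peak C₀ = D/Vd = 400/25 = 16 μg/mL.
Steady-state peak Cmax,ss = C₀·R = 16 × 8/7 ≈ 18.286 μg/mL.
Peak 18.3 μg/mL vs MTC 26 μg/mL: below toxic threshold.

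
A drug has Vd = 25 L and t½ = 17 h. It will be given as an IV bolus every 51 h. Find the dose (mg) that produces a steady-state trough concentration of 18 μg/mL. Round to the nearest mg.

3150 mg

τ/t½ = 51/17 ≈ 3, so f = (1/2)^(51/17) ≈ 0.125000.
Cmin,ss = (D/Vd)·f/(1−f), so D = Cmin,ss·Vd·(1−f)/f.
D = 18 × 25 × (1−f)/f ≈ 18 × 25 × 7.00000 ≈ 3150.00 mg.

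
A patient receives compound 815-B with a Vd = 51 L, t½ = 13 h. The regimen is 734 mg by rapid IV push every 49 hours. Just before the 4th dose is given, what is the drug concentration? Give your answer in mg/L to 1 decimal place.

f = (1/2)^(τ/t½) = (1/2)^(49/13) ≈ 0.0733.
C₀ = D/Vd = 734/51 ≈ 14.392 mg/L.
Before the 4th dose, 3 doses have been given. Superposition: Cmin = C₀·(f + f² + … + f^3).
≈ 14.392 × (0.0733 + 0.0054 + 0.0004) ≈ 14.392 × 0.0791 ≈ 1.138 mg/L.

1.1 mg/L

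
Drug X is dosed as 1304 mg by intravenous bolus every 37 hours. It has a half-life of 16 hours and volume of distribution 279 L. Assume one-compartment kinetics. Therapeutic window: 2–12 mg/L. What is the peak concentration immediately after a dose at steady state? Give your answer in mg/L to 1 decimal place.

5.9 mg/L

Over one 37-h interval, 37/16 ≈ 2.3125 half-lives elapse, leaving f ≈ 0.2013 of each dose.
At steady state, accumulation factor R = 1/(1 − e^(−kτ)) ≈ 1.2520.
Single-dose peak C₀ = D/Vd = 1304/279 ≈ 4.674 mg/L.
Steady-state peak Cmax,ss = C₀·R ≈ 4.674 × 1.2520 ≈ 5.852 mg/L.
Peak 5.9 mg/L vs MTC 12 mg/L: below toxic threshold.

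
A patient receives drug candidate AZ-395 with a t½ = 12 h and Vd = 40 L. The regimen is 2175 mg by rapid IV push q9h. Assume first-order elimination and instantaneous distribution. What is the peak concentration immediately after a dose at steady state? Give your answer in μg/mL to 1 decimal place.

134.1 μg/mL

τ/t½ = 9/12 ≈ 0.75, so fraction remaining f = (1/2)^(9/12) ≈ 0.5946.
At steady state, accumulation factor R = 1/(1 − e^(−kτ)) ≈ 2.4667.
Each bolus raises the concentration by D/Vd = 2175/40 ≈ 54.375 μg/mL.
Cmax,ss = C₀/(1 − f) ≈ 54.375/0.4054 ≈ 134.127 μg/mL.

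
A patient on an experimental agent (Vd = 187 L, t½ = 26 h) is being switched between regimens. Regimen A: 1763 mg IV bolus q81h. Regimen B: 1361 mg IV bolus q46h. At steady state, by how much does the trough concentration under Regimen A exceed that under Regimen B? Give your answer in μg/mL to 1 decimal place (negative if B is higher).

-1.8 μg/mL

Regimen A: f = (1/2)^(81/26) ≈ 0.1154; Cmin,ss = (1763/187)·f/(1−f) ≈ 1.230 μg/mL.
Regimen B: f = (1/2)^(46/26) ≈ 0.2934; Cmin,ss = (1361/187)·f/(1−f) ≈ 3.022 μg/mL.
Difference ≈ 1.230 − 3.022 ≈ -1.792 μg/mL.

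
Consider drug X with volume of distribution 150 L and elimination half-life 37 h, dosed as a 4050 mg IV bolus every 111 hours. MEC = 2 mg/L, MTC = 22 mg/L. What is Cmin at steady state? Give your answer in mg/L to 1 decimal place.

The dosing interval is 3 half-lives, so f = 2^(−3) = 0.125.
Accumulation ratio R = 1/(1 − f) = 1/0.875 = 8/7.
Single-dose peak C₀ = D/Vd = 4050/150 = 27 mg/L.
Steady-state peak Cmax,ss = C₀·R = 27 × 8/7 ≈ 30.857 mg/L.
Steady-state trough Cmin,ss = Cmax,ss·f ≈ 30.857 × 0.125 ≈ 3.857 mg/L.
Trough 3.9 mg/L vs MEC 2 mg/L: adequate.

3.9 mg/L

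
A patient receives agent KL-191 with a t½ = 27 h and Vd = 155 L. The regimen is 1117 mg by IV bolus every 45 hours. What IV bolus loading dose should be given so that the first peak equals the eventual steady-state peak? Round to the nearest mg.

f = (1/2)^(45/27) ≈ 0.314980; accumulation ratio R = 1/(1−f) ≈ 1.45981.
Loading dose to hit Cmax,ss on first dose: D_load = D_maint·R ≈ 1117 × 1.45981 ≈ 1630.61 mg.

1631 mg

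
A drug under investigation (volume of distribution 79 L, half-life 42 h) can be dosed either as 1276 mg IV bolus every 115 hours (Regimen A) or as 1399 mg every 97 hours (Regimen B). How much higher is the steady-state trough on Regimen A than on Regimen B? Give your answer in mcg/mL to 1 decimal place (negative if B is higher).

Regimen A: f = (1/2)^(115/42) ≈ 0.1499; Cmin,ss = (1276/79)·f/(1−f) ≈ 2.848 mcg/mL.
Regimen B: f = (1/2)^(97/42) ≈ 0.2017; Cmin,ss = (1399/79)·f/(1−f) ≈ 4.474 mcg/mL.
Difference ≈ 2.848 − 4.474 ≈ -1.626 mcg/mL.

-1.6 mcg/mL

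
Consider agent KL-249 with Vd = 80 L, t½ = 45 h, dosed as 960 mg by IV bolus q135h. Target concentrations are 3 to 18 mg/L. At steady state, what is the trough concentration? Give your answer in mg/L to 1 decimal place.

The dosing interval is 3 half-lives, so f = 2^(−3) = 0.125.
At steady state, R = 1/(1 − 0.125) = 8/7.
Single-dose peak C₀ = D/Vd = 960/80 = 12 mg/L.
Steady-state peak Cmax,ss = C₀·R = 12 × 8/7 ≈ 13.714 mg/L.
Steady-state trough Cmin,ss = Cmax,ss·f ≈ 13.714 × 0.125 ≈ 1.714 mg/L.
Trough 1.7 mg/L vs MEC 3 mg/L: subtherapeutic.

1.7 mg/L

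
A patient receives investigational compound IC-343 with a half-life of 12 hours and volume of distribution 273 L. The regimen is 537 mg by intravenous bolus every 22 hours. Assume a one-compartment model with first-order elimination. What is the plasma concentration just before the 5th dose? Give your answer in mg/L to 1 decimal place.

f = (1/2)^(τ/t½) = (1/2)^(22/12) ≈ 0.2806.
C₀ = D/Vd = 537/273 ≈ 1.967 mg/L.
Before the 5th dose, 4 doses have been given. Superposition: Cmin = C₀·(f + f² + … + f^4).
≈ 1.967 × (0.2806 + 0.0787 + 0.0221 + 0.0062) ≈ 1.967 × 0.3876 ≈ 0.762 mg/L.

0.8 mg/L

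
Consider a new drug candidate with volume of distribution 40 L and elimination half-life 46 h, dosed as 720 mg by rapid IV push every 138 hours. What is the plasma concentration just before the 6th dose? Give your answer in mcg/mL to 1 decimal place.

2.6 mcg/mL

f = (1/2)^(τ/t½) = (1/2)^(138/46) ≈ 0.1250.
C₀ = D/Vd = 720/40 ≈ 18.000 mcg/mL.
Before the 6th dose, 5 doses have been given. Superposition: Cmin = C₀·(f + f² + … + f^5).
≈ 18.000 × (0.1250 + 0.0156 + 0.0020 + 0.0002 + 0.0000) ≈ 18.000 × 0.1428 ≈ 2.570 mcg/mL.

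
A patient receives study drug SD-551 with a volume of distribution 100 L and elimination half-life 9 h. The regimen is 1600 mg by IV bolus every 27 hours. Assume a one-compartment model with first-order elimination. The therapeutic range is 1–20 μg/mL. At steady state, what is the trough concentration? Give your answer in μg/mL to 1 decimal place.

τ = 27 h = 3 half-lives, so f = (1/2)^3 = 0.125.
Accumulation ratio R = 1/(1 − f) = 1/0.875 = 8/7.
Single-dose peak C₀ = D/Vd = 1600/100 = 16 μg/mL.
Steady-state peak Cmax,ss = C₀·R = 16 × 8/7 ≈ 18.286 μg/mL.
Steady-state trough Cmin,ss = Cmax,ss·f ≈ 18.286 × 0.125 ≈ 2.286 μg/mL.
Trough 2.3 μg/mL vs MEC 1 μg/mL: adequate.

2.3 μg/mL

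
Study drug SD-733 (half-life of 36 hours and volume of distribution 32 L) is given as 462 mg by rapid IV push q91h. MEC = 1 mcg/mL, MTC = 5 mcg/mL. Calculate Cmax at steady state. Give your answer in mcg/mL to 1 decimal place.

τ/t½ = 91/36 ≈ 2.5278, so fraction remaining f = (1/2)^(91/36) ≈ 0.1734.
Accumulation ratio R = 1/(1 − f) ≈ 1/0.8266 ≈ 1.2098.
Each bolus raises the concentration by D/Vd = 462/32 ≈ 14.438 mcg/mL.
Cmax,ss = C₀/(1 − f) ≈ 14.438/0.8266 ≈ 17.467 mcg/mL.
Peak 17.5 mcg/mL vs MTC 5 mcg/mL: exceeds toxic threshold.

17.5 mcg/mL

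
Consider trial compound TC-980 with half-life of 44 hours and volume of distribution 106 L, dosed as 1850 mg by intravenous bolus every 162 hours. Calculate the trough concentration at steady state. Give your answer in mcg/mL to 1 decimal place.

1.5 mcg/mL

k = ln2/t½ = ln2/44 ≈ 0.015753 h⁻¹; fraction remaining f = e^(−kτ) = e^(−0.015753×162) ≈ 0.0779.
At steady state, accumulation factor R = 1/(1 − e^(−kτ)) ≈ 1.0845.
Single-dose peak C₀ = D/Vd = 1850/106 ≈ 17.453 mcg/mL.
Cmax,ss = C₀/(1 − f) ≈ 17.453/0.9221 ≈ 18.927 mcg/mL.
Steady-state trough Cmin,ss = Cmax,ss·f ≈ 18.927 × 0.0779 ≈ 1.474 mcg/mL.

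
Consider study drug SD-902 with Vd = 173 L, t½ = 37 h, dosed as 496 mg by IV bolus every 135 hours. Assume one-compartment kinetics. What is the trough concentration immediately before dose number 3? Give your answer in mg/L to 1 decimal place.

f = (1/2)^(τ/t½) = (1/2)^(135/37) ≈ 0.0797.
C₀ = D/Vd = 496/173 ≈ 2.867 mg/L.
Before the 3rd dose, 2 doses have been given. Superposition: Cmin = C₀·(f + f²).
≈ 2.867 × (0.0797 + 0.0064) ≈ 2.867 × 0.0861 ≈ 0.247 mg/L.

0.2 mg/L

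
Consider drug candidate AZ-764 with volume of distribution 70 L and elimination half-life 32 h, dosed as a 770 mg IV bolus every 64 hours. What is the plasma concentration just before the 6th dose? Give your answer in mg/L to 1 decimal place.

3.7 mg/L

f = (1/2)^(τ/t½) = (1/2)^(64/32) ≈ 0.2500.
C₀ = D/Vd = 770/70 ≈ 11.000 mg/L.
Before the 6th dose, 5 doses have been given. Superposition: Cmin = C₀·(f + f² + … + f^5).
≈ 11.000 × (0.2500 + 0.0625 + 0.0156 + 0.0039 + 0.0010) ≈ 11.000 × 0.3330 ≈ 3.663 mg/L.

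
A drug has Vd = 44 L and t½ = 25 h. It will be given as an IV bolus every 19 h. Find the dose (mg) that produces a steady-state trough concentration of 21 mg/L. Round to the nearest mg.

641 mg

τ/t½ = 19/25 ≈ 0.76, so f = (1/2)^(19/25) ≈ 0.590496.
Cmin,ss = (D/Vd)·f/(1−f), so D = Cmin,ss·Vd·(1−f)/f.
D = 21 × 44 × (1−f)/f ≈ 21 × 44 × 0.69349 ≈ 640.78 mg.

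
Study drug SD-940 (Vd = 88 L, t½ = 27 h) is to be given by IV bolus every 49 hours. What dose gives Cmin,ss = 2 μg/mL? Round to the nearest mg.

443 mg

τ/t½ = 49/27 ≈ 1.8148, so f = (1/2)^(49/27) ≈ 0.284241.
Cmin,ss = (D/Vd)·f/(1−f), so D = Cmin,ss·Vd·(1−f)/f.
D = 2 × 88 × (1−f)/f ≈ 2 × 88 × 2.51814 ≈ 443.19 mg.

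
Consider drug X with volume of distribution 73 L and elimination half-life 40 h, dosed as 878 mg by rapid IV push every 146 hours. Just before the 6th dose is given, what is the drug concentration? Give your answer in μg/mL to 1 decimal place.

f = (1/2)^(τ/t½) = (1/2)^(146/40) ≈ 0.0797.
C₀ = D/Vd = 878/73 ≈ 12.027 μg/mL.
Before the 6th dose, 5 doses have been given. Superposition: Cmin = C₀·(f + f² + … + f^5).
≈ 12.027 × (0.0797 + 0.0064 + 0.0005 + 0.0000 + 0.0000) ≈ 12.027 × 0.0866 ≈ 1.042 μg/mL.

1.0 μg/mL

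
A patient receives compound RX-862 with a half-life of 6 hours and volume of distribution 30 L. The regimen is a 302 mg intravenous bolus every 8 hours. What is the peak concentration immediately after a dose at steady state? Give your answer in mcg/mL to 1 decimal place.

Over one 8-h interval, 8/6 ≈ 1.3333 half-lives elapse, leaving f ≈ 0.3969 of each dose.
Accumulation ratio R = 1/(1 − f) ≈ 1/0.6031 ≈ 1.6581.
Single-dose peak C₀ = D/Vd = 302/30 ≈ 10.067 mcg/mL.
Steady-state peak Cmax,ss = C₀·R ≈ 10.067 × 1.6581 ≈ 16.692 mcg/mL.

16.7 mcg/mL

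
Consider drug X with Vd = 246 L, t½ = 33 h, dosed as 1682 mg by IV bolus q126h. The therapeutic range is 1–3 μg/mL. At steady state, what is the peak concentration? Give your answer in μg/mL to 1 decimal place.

7.4 μg/mL

τ/t½ = 126/33 ≈ 3.8182, so fraction remaining f = (1/2)^(126/33) ≈ 0.0709.
At steady state, accumulation factor R = 1/(1 − e^(−kτ)) ≈ 1.0763.
Single-dose peak C₀ = D/Vd = 1682/246 ≈ 6.837 μg/mL.
Steady-state peak Cmax,ss = C₀·R ≈ 6.837 × 1.0763 ≈ 7.359 μg/mL.
Peak 7.4 μg/mL vs MTC 3 μg/mL: exceeds toxic threshold.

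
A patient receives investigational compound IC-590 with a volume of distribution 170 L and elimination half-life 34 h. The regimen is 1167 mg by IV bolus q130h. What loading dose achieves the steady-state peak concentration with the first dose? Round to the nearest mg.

1256 mg

f = (1/2)^(130/34) ≈ 0.070632; accumulation ratio R = 1/(1−f) ≈ 1.07600.
Loading dose to hit Cmax,ss on first dose: D_load = D_maint·R ≈ 1167 × 1.07600 ≈ 1255.69 mg.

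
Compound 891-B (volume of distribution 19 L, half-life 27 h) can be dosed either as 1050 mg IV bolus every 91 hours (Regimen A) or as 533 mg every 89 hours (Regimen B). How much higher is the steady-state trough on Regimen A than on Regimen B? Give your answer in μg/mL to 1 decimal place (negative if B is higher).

Regimen A: f = (1/2)^(91/27) ≈ 0.0967; Cmin,ss = (1050/19)·f/(1−f) ≈ 5.916 μg/mL.
Regimen B: f = (1/2)^(89/27) ≈ 0.1018; Cmin,ss = (533/19)·f/(1−f) ≈ 3.179 μg/mL.
Difference ≈ 5.916 − 3.179 ≈ 2.737 μg/mL.

2.7 μg/mL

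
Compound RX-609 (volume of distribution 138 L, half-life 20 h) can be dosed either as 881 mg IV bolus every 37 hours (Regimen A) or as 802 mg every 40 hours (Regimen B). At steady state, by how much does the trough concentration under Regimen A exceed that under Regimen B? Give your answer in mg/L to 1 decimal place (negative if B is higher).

Regimen A: f = (1/2)^(37/20) ≈ 0.2774; Cmin,ss = (881/138)·f/(1−f) ≈ 2.451 mg/L.
Regimen B: f = (1/2)^(40/20) ≈ 0.2500; Cmin,ss = (802/138)·f/(1−f) ≈ 1.937 mg/L.
Difference ≈ 2.451 − 1.937 ≈ 0.514 mg/L.

0.5 mg/L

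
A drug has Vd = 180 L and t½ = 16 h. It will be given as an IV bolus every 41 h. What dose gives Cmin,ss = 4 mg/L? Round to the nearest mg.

τ/t½ = 41/16 ≈ 2.5625, so f = (1/2)^(41/16) ≈ 0.169282.
Cmin,ss = (D/Vd)·f/(1−f), so D = Cmin,ss·Vd·(1−f)/f.
D = 4 × 180 × (1−f)/f ≈ 4 × 180 × 4.90730 ≈ 3533.26 mg.

3533 mg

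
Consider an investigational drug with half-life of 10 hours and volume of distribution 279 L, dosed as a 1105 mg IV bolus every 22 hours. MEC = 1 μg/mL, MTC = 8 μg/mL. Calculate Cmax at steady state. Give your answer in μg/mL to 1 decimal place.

5.1 μg/mL

k = ln2/t½ = ln2/10 ≈ 0.069315 h⁻¹; fraction remaining f = e^(−kτ) = e^(−0.069315×22) ≈ 0.2176.
Accumulation ratio R = 1/(1 − f) ≈ 1/0.7824 ≈ 1.2781.
Each bolus raises the concentration by D/Vd = 1105/279 ≈ 3.961 μg/mL.
Steady-state peak Cmax,ss = C₀·R ≈ 3.961 × 1.2781 ≈ 5.063 μg/mL.
Peak 5.1 μg/mL vs MTC 8 μg/mL: below toxic threshold.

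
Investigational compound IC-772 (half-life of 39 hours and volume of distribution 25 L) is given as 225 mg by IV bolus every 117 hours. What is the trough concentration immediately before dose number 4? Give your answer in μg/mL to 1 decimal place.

1.3 μg/mL

f = (1/2)^(τ/t½) = (1/2)^(117/39) ≈ 0.1250.
C₀ = D/Vd = 225/25 ≈ 9.000 μg/mL.
Before the 4th dose, 3 doses have been given. Superposition: Cmin = C₀·(f + f² + … + f^3).
≈ 9.000 × (0.1250 + 0.0156 + 0.0020) ≈ 9.000 × 0.1426 ≈ 1.283 μg/mL.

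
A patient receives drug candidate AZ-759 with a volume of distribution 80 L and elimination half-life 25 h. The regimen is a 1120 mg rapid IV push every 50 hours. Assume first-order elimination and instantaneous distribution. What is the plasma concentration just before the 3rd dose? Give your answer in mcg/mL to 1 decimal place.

f = (1/2)^(τ/t½) = (1/2)^(50/25) ≈ 0.2500.
C₀ = D/Vd = 1120/80 ≈ 14.000 mcg/mL.
Before the 3rd dose, 2 doses have been given. Superposition: Cmin = C₀·(f + f²).
≈ 14.000 × (0.2500 + 0.0625) ≈ 14.000 × 0.3125 ≈ 4.375 mcg/mL.

4.4 mcg/mL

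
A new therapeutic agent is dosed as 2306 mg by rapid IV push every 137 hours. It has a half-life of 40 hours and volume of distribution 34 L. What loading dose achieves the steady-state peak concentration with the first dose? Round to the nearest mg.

f = (1/2)^(137/40) ≈ 0.093105; accumulation ratio R = 1/(1−f) ≈ 1.10266.
Loading dose to hit Cmax,ss on first dose: D_load = D_maint·R ≈ 2306 × 1.10266 ≈ 2542.73 mg.

2543 mg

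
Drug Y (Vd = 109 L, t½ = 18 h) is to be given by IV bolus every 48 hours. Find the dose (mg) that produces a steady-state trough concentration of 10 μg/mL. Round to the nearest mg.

τ/t½ = 48/18 ≈ 2.6667, so f = (1/2)^(48/18) ≈ 0.157490.
Cmin,ss = (D/Vd)·f/(1−f), so D = Cmin,ss·Vd·(1−f)/f.
D = 10 × 109 × (1−f)/f ≈ 10 × 109 × 5.34961 ≈ 5831.07 mg.

5831 mg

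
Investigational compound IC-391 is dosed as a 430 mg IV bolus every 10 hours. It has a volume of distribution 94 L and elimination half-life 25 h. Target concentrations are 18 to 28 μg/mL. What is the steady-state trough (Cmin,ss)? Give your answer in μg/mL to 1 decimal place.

14.3 μg/mL

τ/t½ = 10/25 ≈ 0.4, so fraction remaining f = (1/2)^(10/25) ≈ 0.7579.
Single-dose peak C₀ = D/Vd = 430/94 ≈ 4.574 μg/mL.
Steady-state trough Cmin,ss = C₀·f/(1−f) ≈ 4.574 × 0.7579/0.2421 ≈ 14.319 μg/mL.
Trough 14.3 μg/mL vs MEC 18 μg/mL: subtherapeutic.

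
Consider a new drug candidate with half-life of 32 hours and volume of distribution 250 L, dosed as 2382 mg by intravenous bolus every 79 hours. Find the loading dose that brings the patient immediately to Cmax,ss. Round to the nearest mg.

2907 mg

f = (1/2)^(79/32) ≈ 0.180648; accumulation ratio R = 1/(1−f) ≈ 1.22048.
Loading dose to hit Cmax,ss on first dose: D_load = D_maint·R ≈ 2382 × 1.22048 ≈ 2907.18 mg.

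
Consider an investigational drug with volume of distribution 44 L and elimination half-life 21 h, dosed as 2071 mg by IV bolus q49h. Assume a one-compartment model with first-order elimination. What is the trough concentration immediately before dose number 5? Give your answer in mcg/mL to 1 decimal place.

f = (1/2)^(τ/t½) = (1/2)^(49/21) ≈ 0.1984.
C₀ = D/Vd = 2071/44 ≈ 47.068 mcg/mL.
Before the 5th dose, 4 doses have been given. Superposition: Cmin = C₀·(f + f² + … + f^4).
≈ 47.068 × (0.1984 + 0.0394 + 0.0078 + 0.0015) ≈ 47.068 × 0.2471 ≈ 11.631 mcg/mL.

11.6 mcg/mL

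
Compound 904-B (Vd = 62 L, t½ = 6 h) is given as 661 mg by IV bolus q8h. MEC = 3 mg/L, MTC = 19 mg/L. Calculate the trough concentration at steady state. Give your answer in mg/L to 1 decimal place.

Over one 8-h interval, 8/6 ≈ 1.3333 half-lives elapse, leaving f ≈ 0.3969 of each dose.
Accumulation ratio R = 1/(1 − f) ≈ 1/0.6031 ≈ 1.6581.
Each bolus raises the concentration by D/Vd = 661/62 ≈ 10.661 mg/L.
Steady-state peak Cmax,ss = C₀·R ≈ 10.661 × 1.6581 ≈ 17.677 mg/L.
Steady-state trough Cmin,ss = Cmax,ss·f ≈ 17.677 × 0.3969 ≈ 7.016 mg/L.
Trough 7.0 mg/L vs MEC 3 mg/L: adequate.

7.0 mg/L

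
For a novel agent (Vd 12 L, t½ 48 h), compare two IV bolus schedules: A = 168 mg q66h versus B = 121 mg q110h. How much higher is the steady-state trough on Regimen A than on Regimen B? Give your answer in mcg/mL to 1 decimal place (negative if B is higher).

6.2 mcg/mL

Regimen A: f = (1/2)^(66/48) ≈ 0.3856; Cmin,ss = (168/12)·f/(1−f) ≈ 8.786 mcg/mL.
Regimen B: f = (1/2)^(110/48) ≈ 0.2042; Cmin,ss = (121/12)·f/(1−f) ≈ 2.587 mcg/mL.
Difference ≈ 8.786 − 2.587 ≈ 6.199 mcg/mL.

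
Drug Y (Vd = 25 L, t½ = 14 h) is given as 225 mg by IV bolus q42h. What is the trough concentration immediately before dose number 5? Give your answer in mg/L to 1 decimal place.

1.3 mg/L

f = (1/2)^(τ/t½) = (1/2)^(42/14) ≈ 0.1250.
C₀ = D/Vd = 225/25 ≈ 9.000 mg/L.
Before the 5th dose, 4 doses have been given. Superposition: Cmin = C₀·(f + f² + … + f^4).
≈ 9.000 × (0.1250 + 0.0156 + 0.0020 + 0.0002) ≈ 9.000 × 0.1428 ≈ 1.285 mg/L.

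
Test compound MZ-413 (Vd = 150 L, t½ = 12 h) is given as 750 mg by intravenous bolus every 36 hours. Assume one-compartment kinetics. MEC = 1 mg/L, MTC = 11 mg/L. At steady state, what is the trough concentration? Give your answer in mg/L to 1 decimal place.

The dosing interval is 3 half-lives, so f = 2^(−3) = 0.125.
At steady state, R = 1/(1 − 0.125) = 8/7.
Single-dose peak C₀ = D/Vd = 750/150 = 5 mg/L.
Steady-state peak Cmax,ss = C₀·R = 5 × 8/7 ≈ 5.714 mg/L.
Steady-state trough Cmin,ss = Cmax,ss·f ≈ 5.714 × 0.125 ≈ 0.714 mg/L.
Trough 0.7 mg/L vs MEC 1 mg/L: subtherapeutic.

0.7 mg/L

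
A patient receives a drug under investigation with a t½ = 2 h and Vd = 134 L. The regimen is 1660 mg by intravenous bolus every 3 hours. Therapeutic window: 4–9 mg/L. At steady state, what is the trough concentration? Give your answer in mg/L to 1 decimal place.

τ/t½ = 3/2 ≈ 1.5, so fraction remaining f = (1/2)^(3/2) ≈ 0.3536.
Accumulation ratio R = 1/(1 − f) ≈ 1/0.6464 ≈ 1.5470.
Each bolus raises the concentration by D/Vd = 1660/134 ≈ 12.388 mg/L.
Steady-state peak Cmax,ss = C₀·R ≈ 12.388 × 1.5470 ≈ 19.164 mg/L.
Steady-state trough Cmin,ss = Cmax,ss·f ≈ 19.164 × 0.3536 ≈ 6.776 mg/L.
Trough 6.8 mg/L vs MEC 4 mg/L: adequate.

6.8 mg/L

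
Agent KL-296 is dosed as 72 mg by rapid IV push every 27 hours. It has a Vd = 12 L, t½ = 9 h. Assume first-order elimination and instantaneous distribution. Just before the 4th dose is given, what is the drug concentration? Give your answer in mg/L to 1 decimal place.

f = (1/2)^(τ/t½) = (1/2)^(27/9) ≈ 0.1250.
C₀ = D/Vd = 72/12 ≈ 6.000 mg/L.
Before the 4th dose, 3 doses have been given. Superposition: Cmin = C₀·(f + f² + … + f^3).
≈ 6.000 × (0.1250 + 0.0156 + 0.0020) ≈ 6.000 × 0.1426 ≈ 0.856 mg/L.

0.9 mg/L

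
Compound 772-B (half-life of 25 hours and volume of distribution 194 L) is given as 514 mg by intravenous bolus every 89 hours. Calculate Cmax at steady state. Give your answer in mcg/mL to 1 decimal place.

2.9 mcg/mL

Over one 89-h interval, 89/25 ≈ 3.56 half-lives elapse, leaving f ≈ 0.0848 of each dose.
At steady state, accumulation factor R = 1/(1 − e^(−kτ)) ≈ 1.0927.
Single-dose peak C₀ = D/Vd = 514/194 ≈ 2.649 mcg/mL.
Steady-state peak Cmax,ss = C₀·R ≈ 2.649 × 1.0927 ≈ 2.895 mcg/mL.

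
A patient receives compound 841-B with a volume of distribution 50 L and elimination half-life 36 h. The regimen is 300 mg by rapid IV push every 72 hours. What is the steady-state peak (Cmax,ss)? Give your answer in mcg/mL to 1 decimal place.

8.0 mcg/mL

τ = 72 h = 2 half-lives, so f = (1/2)^2 = 0.25.
At steady state, R = 1/(1 − 0.25) = 4/3.
Single-dose peak C₀ = D/Vd = 300/50 = 6 mcg/mL.
Steady-state peak Cmax,ss = C₀·R = 6 × 4/3 ≈ 8.000 mcg/mL.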